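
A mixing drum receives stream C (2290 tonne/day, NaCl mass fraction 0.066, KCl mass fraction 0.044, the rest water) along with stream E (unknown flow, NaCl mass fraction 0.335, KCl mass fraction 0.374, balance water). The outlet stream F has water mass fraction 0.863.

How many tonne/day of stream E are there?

108.1 tonne/day

Let E be the unknown flow. Total out = 2290 + E.
water balance: 2038.1 + 0.291·E = 0.863·(2290 + E)
(0.291 − 0.863)·E = 0.863×2290 − 2038.1 = -61.83
E = -61.83 / -0.572 = 108.09 tonne/day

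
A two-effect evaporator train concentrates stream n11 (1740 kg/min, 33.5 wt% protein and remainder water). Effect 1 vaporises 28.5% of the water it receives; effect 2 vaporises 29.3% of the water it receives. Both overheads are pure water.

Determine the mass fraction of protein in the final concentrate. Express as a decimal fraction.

water in feed = 1740×0.665 = 1157.1 kg/min.
After stage 1: water left = (1−0.285)×1157.1 = 827.33; stream total = 1410.2 kg/min.
After stage 2: water left = (1−0.293)×827.33 = 584.92; final concentrate = 1167.8 kg/min.
protein fraction = 582.9/1167.8 = 0.4991.

0.4991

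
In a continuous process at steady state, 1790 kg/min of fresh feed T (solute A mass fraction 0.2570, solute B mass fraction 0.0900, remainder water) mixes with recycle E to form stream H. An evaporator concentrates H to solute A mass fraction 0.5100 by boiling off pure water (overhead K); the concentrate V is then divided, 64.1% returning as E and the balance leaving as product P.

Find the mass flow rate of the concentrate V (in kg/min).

Overall solute A balance (none leaves overhead): solute A in fresh feed = solute A in product, i.e. 1790×0.257 = (1−0.641)·V·0.510.
V = 460.03/(0.510×0.359) = 2512.6 kg/min.

2513 kg/min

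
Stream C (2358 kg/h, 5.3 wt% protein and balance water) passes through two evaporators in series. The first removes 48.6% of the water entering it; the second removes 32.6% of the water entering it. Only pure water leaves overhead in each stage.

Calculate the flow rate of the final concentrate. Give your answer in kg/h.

898.6 kg/h

water in feed = 2358×0.947 = 2233 kg/h.
After stage 1: water left = (1−0.486)×2233 = 1147.8; stream total = 1272.7 kg/h.
After stage 2: water left = (1−0.326)×1147.8 = 773.6; final concentrate = 898.57 kg/h.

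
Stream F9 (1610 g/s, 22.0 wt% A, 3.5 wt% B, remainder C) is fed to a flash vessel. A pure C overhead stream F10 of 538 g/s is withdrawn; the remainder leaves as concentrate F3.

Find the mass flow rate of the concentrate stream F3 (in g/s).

Concentrate = 1610 − 538 = 1072 g/s.

1072 g/s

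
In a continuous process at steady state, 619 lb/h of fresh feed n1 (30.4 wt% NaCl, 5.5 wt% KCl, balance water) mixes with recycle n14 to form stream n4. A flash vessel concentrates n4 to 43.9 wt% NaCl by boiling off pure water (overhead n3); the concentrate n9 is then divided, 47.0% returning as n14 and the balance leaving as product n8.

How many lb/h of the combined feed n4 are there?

Overall NaCl balance (none leaves overhead): NaCl in fresh feed = NaCl in product, i.e. 619×0.304 = (1−0.470)·n9·0.439.
n9 = 188.18/(0.439×0.530) = 808.77 lb/h.
Recycle n14 = 0.470×808.77 = 380.12 lb/h.
Combined feed n4 = 619 + 380.12 = 999.12 lb/h.

999.1 lb/h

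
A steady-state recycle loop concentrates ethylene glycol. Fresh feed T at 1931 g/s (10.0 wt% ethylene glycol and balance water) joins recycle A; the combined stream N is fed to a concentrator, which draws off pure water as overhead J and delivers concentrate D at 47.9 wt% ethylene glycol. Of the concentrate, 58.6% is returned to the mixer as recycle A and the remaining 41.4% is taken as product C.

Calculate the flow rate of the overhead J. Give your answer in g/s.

Overall ethylene glycol balance (none leaves overhead): ethylene glycol in fresh feed = ethylene glycol in product, i.e. 1931×0.100 = (1−0.586)·D·0.479.
D = 193.1/(0.479×0.414) = 973.75 g/s.
Recycle A = 0.586×973.75 = 570.62 g/s.
Combined feed N = 1931 + 570.62 = 2501.6 g/s.
Overhead J = N − D = 2501.6 − 973.75 = 1527.9 g/s.

1528 g/s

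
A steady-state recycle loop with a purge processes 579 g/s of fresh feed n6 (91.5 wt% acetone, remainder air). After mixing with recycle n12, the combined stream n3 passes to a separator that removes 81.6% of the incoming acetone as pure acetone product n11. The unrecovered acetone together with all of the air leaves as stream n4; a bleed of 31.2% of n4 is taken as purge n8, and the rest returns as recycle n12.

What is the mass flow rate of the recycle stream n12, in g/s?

air enters only via n6 and leaves only via the purge: 579×0.085 = 0.312×(air in n4), and the separator passes all air, so air in n3 = air in n4 = 157.74 g/s.
acetone in n3: m_A = 579×0.915 + (1−0.312)·(1−0.816)·m_A, so m_A = 529.78/0.8734 = 606.57 g/s.
n4 = (1−0.816)×606.57 + 157.74 = 269.35 g/s.
Recycle n12 = (1−0.312)×269.35 = 185.31 g/s.

185.3 g/s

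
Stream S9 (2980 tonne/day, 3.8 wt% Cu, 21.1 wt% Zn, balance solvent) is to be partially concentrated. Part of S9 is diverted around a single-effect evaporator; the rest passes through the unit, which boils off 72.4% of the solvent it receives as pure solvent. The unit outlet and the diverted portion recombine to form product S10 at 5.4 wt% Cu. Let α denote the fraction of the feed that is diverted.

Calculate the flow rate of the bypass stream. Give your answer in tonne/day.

All 2980×0.038 = 113.24 tonne/day of Cu reaches S10, so S10 = 113.24/0.054 = 2097 tonne/day and vapour = 882.96 tonne/day.
The evaporator receives (1−α)·2980 of feed at 0.751 solvent and removes 0.724 of that solvent:
0.724×0.751×(1−α)×2980 = 882.96
(1−α) = 882.96/1620.3 = 0.5449;  α = 0.4551.
Bypass flow = 0.4551×2980 = 1356.1 tonne/day.

1356 tonne/day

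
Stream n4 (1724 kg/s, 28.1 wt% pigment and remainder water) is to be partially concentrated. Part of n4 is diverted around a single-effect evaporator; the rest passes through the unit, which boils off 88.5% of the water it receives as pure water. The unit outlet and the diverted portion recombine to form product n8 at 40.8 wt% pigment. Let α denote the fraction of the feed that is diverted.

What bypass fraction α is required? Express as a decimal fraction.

0.511

All 1724×0.281 = 484.44 kg/s of pigment reaches n8, so n8 = 484.44/0.408 = 1187.4 kg/s and vapour = 536.64 kg/s.
The evaporator receives (1−α)·1724 of feed at 0.719 water and removes 0.885 of that water:
0.885×0.719×(1−α)×1724 = 536.64
(1−α) = 536.64/1097 = 0.4892;  α = 0.5108.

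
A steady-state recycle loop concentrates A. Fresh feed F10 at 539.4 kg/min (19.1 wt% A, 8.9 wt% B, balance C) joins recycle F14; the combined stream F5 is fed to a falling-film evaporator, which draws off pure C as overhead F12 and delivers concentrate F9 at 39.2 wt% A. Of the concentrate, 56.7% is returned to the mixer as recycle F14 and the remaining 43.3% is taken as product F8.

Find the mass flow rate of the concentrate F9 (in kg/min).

Overall A balance (none leaves overhead): A in fresh feed = A in product, i.e. 539.4×0.191 = (1−0.567)·F9·0.392.
F9 = 103.03/(0.392×0.433) = 606.97 kg/min.

607 kg/min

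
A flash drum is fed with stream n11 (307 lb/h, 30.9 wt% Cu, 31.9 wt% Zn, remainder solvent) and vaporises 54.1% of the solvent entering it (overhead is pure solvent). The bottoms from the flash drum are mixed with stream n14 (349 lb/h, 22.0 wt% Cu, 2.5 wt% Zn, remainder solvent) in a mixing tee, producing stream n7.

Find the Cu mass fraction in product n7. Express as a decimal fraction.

0.289

Vapour removed = 0.541×0.372×307 = 61.784 lb/h; concentrate = 245.22 lb/h.
Cu reaching the mixer = 94.863 (from concentrate) + 349×0.220 = 171.64 lb/h.
Product flow = 245.22 + 349 = 594.22 lb/h; Cu fraction = 0.289.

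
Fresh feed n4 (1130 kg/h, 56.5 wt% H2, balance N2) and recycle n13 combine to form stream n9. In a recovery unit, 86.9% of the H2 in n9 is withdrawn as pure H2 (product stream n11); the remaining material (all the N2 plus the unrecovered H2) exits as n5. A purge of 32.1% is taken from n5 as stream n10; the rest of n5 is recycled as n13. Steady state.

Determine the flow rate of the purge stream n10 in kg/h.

N2 enters only via n4 and leaves only via the purge: 1130×0.435 = 0.321×(N2 in n5), and the recovery unit passes all N2, so N2 in n9 = N2 in n5 = 1531.3 kg/h.
H2 in n9: m_A = 1130×0.565 + (1−0.321)·(1−0.869)·m_A, so m_A = 638.45/0.9111 = 700.78 kg/h.
n5 = (1−0.869)×700.78 + 1531.3 = 1623.1 kg/h.
Purge n10 = 0.321×1623.1 = 521.02 kg/h.

521 kg/h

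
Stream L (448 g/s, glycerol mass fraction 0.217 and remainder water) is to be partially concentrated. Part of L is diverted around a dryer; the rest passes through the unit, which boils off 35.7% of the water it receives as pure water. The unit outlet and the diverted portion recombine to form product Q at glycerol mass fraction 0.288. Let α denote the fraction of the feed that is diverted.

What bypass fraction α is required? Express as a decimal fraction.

0.118

All 448×0.217 = 97.216 g/s of glycerol reaches Q, so Q = 97.216/0.288 = 337.56 g/s and vapour = 110.44 g/s.
The evaporator receives (1−α)·448 of feed at 0.783 water and removes 0.357 of that water:
0.357×0.783×(1−α)×448 = 110.44
(1−α) = 110.44/125.23 = 0.8819;  α = 0.1181.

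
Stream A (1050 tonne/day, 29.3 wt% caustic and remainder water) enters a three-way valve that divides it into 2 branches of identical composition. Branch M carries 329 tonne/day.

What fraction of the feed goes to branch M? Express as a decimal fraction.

Fraction to M = 329/1050 = 0.3133.

0.313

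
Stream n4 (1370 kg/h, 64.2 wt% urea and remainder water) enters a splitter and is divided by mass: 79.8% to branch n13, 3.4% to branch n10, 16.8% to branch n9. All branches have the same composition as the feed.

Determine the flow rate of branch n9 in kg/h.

Branch n9 flow = 0.168×1370 = 230.16 kg/h.

230.2 kg/h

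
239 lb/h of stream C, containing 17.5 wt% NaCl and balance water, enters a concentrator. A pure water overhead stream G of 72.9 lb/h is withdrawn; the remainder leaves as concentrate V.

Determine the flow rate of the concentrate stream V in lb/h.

Concentrate = 239 − 72.9 = 166.1 lb/h.

166.1 lb/h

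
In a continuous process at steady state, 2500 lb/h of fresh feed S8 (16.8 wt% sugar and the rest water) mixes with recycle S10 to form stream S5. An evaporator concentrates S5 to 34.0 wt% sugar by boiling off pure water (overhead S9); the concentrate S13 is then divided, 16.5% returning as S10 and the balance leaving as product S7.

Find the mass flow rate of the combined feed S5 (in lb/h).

Overall sugar balance (none leaves overhead): sugar in fresh feed = sugar in product, i.e. 2500×0.168 = (1−0.165)·S13·0.340.
S13 = 420/(0.340×0.835) = 1479.4 lb/h.
Recycle S10 = 0.165×1479.4 = 244.1 lb/h.
Combined feed S5 = 2500 + 244.1 = 2744.1 lb/h.

2744 lb/h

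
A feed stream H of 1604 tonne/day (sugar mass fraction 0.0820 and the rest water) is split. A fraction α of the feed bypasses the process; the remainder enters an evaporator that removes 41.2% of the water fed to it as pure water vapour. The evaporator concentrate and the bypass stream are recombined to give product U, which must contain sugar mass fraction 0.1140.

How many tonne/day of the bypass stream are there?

All 1604×0.082 = 131.53 tonne/day of sugar reaches U, so U = 131.53/0.114 = 1153.8 tonne/day and vapour = 450.25 tonne/day.
The evaporator receives (1−α)·1604 of feed at 0.918 water and removes 0.412 of that water:
0.412×0.918×(1−α)×1604 = 450.25
(1−α) = 450.25/606.66 = 0.7422;  α = 0.2578.
Bypass flow = 0.2578×1604 = 413.55 tonne/day.

413.6 tonne/day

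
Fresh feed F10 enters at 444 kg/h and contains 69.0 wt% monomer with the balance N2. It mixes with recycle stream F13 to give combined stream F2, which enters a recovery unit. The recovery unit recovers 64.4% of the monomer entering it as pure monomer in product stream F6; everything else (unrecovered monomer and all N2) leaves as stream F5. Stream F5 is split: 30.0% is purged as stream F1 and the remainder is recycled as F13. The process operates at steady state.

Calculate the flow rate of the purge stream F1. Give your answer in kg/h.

N2 enters only via F10 and leaves only via the purge: 444×0.310 = 0.300×(N2 in F5), and the recovery unit passes all N2, so N2 in F2 = N2 in F5 = 458.8 kg/h.
monomer in F2: m_A = 444×0.690 + (1−0.300)·(1−0.644)·m_A, so m_A = 306.36/0.7508 = 408.04 kg/h.
F5 = (1−0.644)×408.04 + 458.8 = 604.06 kg/h.
Purge F1 = 0.300×604.06 = 181.22 kg/h.

181.2 kg/h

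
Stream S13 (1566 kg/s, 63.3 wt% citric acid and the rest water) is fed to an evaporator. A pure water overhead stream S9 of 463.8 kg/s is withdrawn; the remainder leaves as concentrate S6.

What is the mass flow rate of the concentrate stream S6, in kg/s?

Concentrate = 1566 − 463.8 = 1102.2 kg/s.

1102 kg/s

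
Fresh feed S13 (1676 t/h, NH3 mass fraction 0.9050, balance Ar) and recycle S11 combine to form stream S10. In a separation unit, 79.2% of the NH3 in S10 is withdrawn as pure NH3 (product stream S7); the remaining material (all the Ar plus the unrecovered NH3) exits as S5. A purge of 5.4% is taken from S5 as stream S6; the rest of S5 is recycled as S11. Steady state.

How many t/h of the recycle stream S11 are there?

3161 t/h

Ar enters only via S13 and leaves only via the purge: 1676×0.095 = 0.054×(Ar in S5), and the separation unit passes all Ar, so Ar in S10 = Ar in S5 = 2948.5 t/h.
NH3 in S10: m_A = 1676×0.905 + (1−0.054)·(1−0.792)·m_A, so m_A = 1516.8/0.8032 = 1888.3 t/h.
S5 = (1−0.792)×1888.3 + 2948.5 = 3341.3 t/h.
Recycle S11 = (1−0.054)×3341.3 = 3160.9 t/h.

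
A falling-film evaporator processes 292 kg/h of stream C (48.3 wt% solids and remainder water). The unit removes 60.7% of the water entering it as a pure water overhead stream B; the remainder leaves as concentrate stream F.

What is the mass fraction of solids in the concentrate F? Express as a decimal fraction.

solids is not removed: 292×0.483 = 141.04 kg/h of solids enters F.
water entering = 292×0.517 = 150.96 kg/h; overhead removed = 0.607×150.96 = 91.635 kg/h.
Concentrate = 292 − 91.635 = 200.36 kg/h.
Mass fraction = 141.04/200.36 = 0.704.

0.704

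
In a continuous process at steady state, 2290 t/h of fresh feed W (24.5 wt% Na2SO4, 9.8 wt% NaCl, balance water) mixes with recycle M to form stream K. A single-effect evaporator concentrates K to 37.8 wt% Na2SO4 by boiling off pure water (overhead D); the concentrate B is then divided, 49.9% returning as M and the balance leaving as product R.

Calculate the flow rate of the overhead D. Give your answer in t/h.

805.7 t/h

Overall Na2SO4 balance (none leaves overhead): Na2SO4 in fresh feed = Na2SO4 in product, i.e. 2290×0.245 = (1−0.499)·B·0.378.
B = 561.05/(0.378×0.501) = 2962.6 t/h.
Recycle M = 0.499×2962.6 = 1478.3 t/h.
Combined feed K = 2290 + 1478.3 = 3768.3 t/h.
Overhead D = K − B = 3768.3 − 2962.6 = 805.74 t/h.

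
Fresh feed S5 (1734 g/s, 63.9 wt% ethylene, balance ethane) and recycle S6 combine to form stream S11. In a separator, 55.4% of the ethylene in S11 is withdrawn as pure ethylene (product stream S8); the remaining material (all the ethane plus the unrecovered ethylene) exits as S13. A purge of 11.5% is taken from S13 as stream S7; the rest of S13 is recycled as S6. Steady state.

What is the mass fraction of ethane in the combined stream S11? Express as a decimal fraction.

0.748

ethane enters only via S5 and leaves only via the purge: 1734×0.361 = 0.115×(ethane in S13), and the separator passes all ethane, so ethane in S11 = ethane in S13 = 5443.3 g/s.
ethylene in S11: m_A = 1734×0.639 + (1−0.115)·(1−0.554)·m_A, so m_A = 1108/0.6053 = 1830.6 g/s.
S11 = 1830.6 + 5443.3 = 7273.8 g/s.
ethane fraction in S11 = 5443.3/7273.8 = 0.748.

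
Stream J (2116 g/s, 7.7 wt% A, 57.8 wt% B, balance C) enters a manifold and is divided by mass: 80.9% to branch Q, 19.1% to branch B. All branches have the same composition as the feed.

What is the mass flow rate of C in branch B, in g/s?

139.4 g/s

Branch B total = 0.191×2116 = 404.16 g/s.
C in B = 0.345×404.16 = 139.43 g/s.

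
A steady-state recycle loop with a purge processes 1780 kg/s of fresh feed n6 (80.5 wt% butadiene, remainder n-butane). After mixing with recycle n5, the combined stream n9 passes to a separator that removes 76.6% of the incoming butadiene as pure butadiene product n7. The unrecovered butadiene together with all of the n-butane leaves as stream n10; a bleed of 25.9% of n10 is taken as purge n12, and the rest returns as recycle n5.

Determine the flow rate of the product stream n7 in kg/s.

1328 kg/s

butadiene in n9: m_A = 1780×0.805 + (1−0.259)·(1−0.766)·m_A, so m_A = 1432.9/0.8266 = 1733.5 kg/s.
Product n7 = 0.766×1733.5 = 1327.8 kg/s.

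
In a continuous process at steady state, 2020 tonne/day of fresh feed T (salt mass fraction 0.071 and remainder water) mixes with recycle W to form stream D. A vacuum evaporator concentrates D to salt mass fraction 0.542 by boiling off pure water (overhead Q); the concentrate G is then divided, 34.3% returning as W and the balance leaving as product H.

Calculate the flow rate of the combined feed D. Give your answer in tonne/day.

Overall salt balance (none leaves overhead): salt in fresh feed = salt in product, i.e. 2020×0.071 = (1−0.343)·G·0.542.
G = 143.42/(0.542×0.657) = 402.76 tonne/day.
Recycle W = 0.343×402.76 = 138.15 tonne/day.
Combined feed D = 2020 + 138.15 = 2158.1 tonne/day.

2158 tonne/day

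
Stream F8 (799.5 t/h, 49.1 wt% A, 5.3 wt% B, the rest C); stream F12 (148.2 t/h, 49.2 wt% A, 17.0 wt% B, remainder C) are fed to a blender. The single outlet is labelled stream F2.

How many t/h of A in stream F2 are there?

A out = A in = 799.5×0.491 + 148.2×0.492 = 465.47 t/h.

465.5 t/h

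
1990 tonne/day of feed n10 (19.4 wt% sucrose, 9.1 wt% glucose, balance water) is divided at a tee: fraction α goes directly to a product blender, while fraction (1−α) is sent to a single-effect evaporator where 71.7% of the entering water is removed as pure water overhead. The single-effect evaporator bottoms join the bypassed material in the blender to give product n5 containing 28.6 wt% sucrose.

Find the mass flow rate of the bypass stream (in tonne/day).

All 1990×0.194 = 386.06 tonne/day of sucrose reaches n5, so n5 = 386.06/0.286 = 1349.9 tonne/day and vapour = 640.14 tonne/day.
The evaporator receives (1−α)·1990 of feed at 0.715 water and removes 0.717 of that water:
0.717×0.715×(1−α)×1990 = 640.14
(1−α) = 640.14/1020.2 = 0.6275;  α = 0.3725.
Bypass flow = 0.3725×1990 = 741.32 tonne/day.

741.3 tonne/day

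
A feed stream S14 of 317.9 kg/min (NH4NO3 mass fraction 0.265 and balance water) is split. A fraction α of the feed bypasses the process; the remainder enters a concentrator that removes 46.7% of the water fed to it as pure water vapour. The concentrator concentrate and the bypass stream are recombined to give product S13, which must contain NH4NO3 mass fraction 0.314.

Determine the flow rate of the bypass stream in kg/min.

All 317.9×0.265 = 84.243 kg/min of NH4NO3 reaches S13, so S13 = 84.243/0.314 = 268.29 kg/min and vapour = 49.609 kg/min.
The evaporator receives (1−α)·317.9 of feed at 0.735 water and removes 0.467 of that water:
0.467×0.735×(1−α)×317.9 = 49.609
(1−α) = 49.609/109.12 = 0.4546;  α = 0.5454.
Bypass flow = 0.5454×317.9 = 173.37 kg/min.

173.4 kg/min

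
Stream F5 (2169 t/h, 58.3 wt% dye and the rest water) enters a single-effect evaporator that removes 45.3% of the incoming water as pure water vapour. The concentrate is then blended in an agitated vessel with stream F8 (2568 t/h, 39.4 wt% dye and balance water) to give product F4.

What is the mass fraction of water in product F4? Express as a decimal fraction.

Vapour removed = 0.453×0.417×2169 = 409.73 t/h; concentrate = 1759.3 t/h.
water reaching the mixer = 494.75 (from concentrate) + 2568×0.606 = 2051 t/h.
Product flow = 1759.3 + 2568 = 4327.3 t/h; water fraction = 0.474.

0.474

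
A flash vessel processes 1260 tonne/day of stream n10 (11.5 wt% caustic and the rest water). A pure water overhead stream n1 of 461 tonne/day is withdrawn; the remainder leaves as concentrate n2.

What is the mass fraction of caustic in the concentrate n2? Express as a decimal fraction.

0.181

caustic is not removed: 1260×0.115 = 144.9 tonne/day of caustic enters n2.
Concentrate = 1260 − 461 = 799 tonne/day.
Mass fraction = 144.9/799 = 0.181.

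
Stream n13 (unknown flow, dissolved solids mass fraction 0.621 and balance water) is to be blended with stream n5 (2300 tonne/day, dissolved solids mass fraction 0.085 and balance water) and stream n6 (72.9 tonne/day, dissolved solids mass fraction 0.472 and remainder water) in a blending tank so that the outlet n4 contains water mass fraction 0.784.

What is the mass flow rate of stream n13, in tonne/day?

697.9 tonne/day

Let n13 be the unknown flow. Total out = 2372.9 + n13.
water balance: 2143 + 0.379·n13 = 0.784·(2372.9 + n13)
(0.379 − 0.784)·n13 = 0.784×2372.9 − 2143 = -282.64
n13 = -282.64 / -0.405 = 697.87 tonne/day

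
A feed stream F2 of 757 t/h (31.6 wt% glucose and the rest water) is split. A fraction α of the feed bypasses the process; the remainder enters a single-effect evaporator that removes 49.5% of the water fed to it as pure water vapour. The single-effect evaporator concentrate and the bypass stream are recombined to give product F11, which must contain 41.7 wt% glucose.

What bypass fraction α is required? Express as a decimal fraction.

0.285

All 757×0.316 = 239.21 t/h of glucose reaches F11, so F11 = 239.21/0.417 = 573.65 t/h and vapour = 183.35 t/h.
The evaporator receives (1−α)·757 of feed at 0.684 water and removes 0.495 of that water:
0.495×0.684×(1−α)×757 = 183.35
(1−α) = 183.35/256.31 = 0.7154;  α = 0.2846.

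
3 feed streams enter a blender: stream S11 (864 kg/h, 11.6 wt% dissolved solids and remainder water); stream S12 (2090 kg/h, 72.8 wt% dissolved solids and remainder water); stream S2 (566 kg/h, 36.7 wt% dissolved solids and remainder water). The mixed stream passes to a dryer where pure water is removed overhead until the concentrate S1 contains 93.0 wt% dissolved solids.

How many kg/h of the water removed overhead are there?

1553 kg/h

dissolved solids entering = 864×0.116 + 2090×0.728 + 566×0.367 = 1829.5 kg/h.
All dissolved solids reports to S1, so S1 = 1829.5/0.930 = 1967.2 kg/h.
Total feed = 3520 kg/h; overhead = 3520 − 1967.2 = 1552.8 kg/h.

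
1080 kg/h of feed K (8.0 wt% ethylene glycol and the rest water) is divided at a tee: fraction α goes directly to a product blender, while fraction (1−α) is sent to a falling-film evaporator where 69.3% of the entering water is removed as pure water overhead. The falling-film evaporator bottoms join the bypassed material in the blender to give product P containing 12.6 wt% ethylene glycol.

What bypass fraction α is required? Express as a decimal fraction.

0.427

All 1080×0.080 = 86.4 kg/h of ethylene glycol reaches P, so P = 86.4/0.126 = 685.71 kg/h and vapour = 394.29 kg/h.
The evaporator receives (1−α)·1080 of feed at 0.920 water and removes 0.693 of that water:
0.693×0.920×(1−α)×1080 = 394.29
(1−α) = 394.29/688.56 = 0.5726;  α = 0.4274.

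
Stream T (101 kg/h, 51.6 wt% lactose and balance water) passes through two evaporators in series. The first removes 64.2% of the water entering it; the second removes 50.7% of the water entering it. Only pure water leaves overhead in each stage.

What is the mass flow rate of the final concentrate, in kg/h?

water in feed = 101×0.484 = 48.884 kg/h.
After stage 1: water left = (1−0.642)×48.884 = 17.5; stream total = 69.616 kg/h.
After stage 2: water left = (1−0.507)×17.5 = 8.6277; final concentrate = 60.744 kg/h.

60.74 kg/h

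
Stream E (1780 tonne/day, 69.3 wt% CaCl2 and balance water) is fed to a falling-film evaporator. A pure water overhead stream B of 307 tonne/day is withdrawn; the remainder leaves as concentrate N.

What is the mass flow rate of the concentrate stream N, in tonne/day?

Concentrate = 1780 − 307 = 1473 tonne/day.

1473 tonne/day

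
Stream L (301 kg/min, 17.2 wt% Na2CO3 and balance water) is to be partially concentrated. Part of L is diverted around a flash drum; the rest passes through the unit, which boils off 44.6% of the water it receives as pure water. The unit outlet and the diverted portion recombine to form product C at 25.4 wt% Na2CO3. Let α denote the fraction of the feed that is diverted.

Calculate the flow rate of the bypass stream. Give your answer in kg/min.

All 301×0.172 = 51.772 kg/min of Na2CO3 reaches C, so C = 51.772/0.254 = 203.83 kg/min and vapour = 97.173 kg/min.
The evaporator receives (1−α)·301 of feed at 0.828 water and removes 0.446 of that water:
0.446×0.828×(1−α)×301 = 97.173
(1−α) = 97.173/111.16 = 0.8742;  α = 0.1258.
Bypass flow = 0.1258×301 = 37.863 kg/min.

37.86 kg/min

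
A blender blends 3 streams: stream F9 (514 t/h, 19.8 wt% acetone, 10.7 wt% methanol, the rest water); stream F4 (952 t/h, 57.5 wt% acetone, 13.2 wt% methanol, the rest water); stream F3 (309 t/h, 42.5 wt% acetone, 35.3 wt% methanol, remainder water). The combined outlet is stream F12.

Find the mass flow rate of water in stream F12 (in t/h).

704.8 t/h

water out = water in = 514×0.695 + 952×0.293 + 309×0.222 = 704.76 t/h.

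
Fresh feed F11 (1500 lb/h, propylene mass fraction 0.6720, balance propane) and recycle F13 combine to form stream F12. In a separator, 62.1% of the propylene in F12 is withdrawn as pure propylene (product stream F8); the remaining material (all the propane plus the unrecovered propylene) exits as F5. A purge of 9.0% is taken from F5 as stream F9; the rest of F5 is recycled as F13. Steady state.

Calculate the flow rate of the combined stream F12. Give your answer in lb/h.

7005 lb/h

propane enters only via F11 and leaves only via the purge: 1500×0.328 = 0.090×(propane in F5), and the separator passes all propane, so propane in F12 = propane in F5 = 5466.7 lb/h.
propylene in F12: m_A = 1500×0.672 + (1−0.090)·(1−0.621)·m_A, so m_A = 1008/0.6551 = 1538.7 lb/h.
F12 = 1538.7 + 5466.7 = 7005.3 lb/h.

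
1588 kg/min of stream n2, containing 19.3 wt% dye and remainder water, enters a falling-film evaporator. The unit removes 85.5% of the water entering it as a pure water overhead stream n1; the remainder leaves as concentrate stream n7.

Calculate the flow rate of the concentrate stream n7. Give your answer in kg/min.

water entering = 1588×0.807 = 1281.5 kg/min; overhead removed = 0.855×1281.5 = 1095.7 kg/min.
Concentrate = 1588 − 1095.7 = 492.3 kg/min.

492.3 kg/min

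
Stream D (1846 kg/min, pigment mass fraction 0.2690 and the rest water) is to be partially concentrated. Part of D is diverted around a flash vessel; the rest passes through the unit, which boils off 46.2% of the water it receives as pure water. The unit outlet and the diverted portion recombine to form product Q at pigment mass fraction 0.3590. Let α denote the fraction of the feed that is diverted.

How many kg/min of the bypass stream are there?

475.7 kg/min

All 1846×0.269 = 496.57 kg/min of pigment reaches Q, so Q = 496.57/0.359 = 1383.2 kg/min and vapour = 462.79 kg/min.
The evaporator receives (1−α)·1846 of feed at 0.731 water and removes 0.462 of that water:
0.462×0.731×(1−α)×1846 = 462.79
(1−α) = 462.79/623.43 = 0.7423;  α = 0.2577.
Bypass flow = 0.2577×1846 = 475.69 kg/min.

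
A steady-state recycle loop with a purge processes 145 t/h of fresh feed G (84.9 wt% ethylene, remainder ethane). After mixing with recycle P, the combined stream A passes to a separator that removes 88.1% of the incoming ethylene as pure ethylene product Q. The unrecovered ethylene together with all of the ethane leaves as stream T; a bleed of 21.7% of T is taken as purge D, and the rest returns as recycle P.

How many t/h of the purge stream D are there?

ethane enters only via G and leaves only via the purge: 145×0.151 = 0.217×(ethane in T), and the separator passes all ethane, so ethane in A = ethane in T = 100.9 t/h.
ethylene in A: m_A = 145×0.849 + (1−0.217)·(1−0.881)·m_A, so m_A = 123.1/0.9068 = 135.75 t/h.
T = (1−0.881)×135.75 + 100.9 = 117.05 t/h.
Purge D = 0.217×117.05 = 25.401 t/h.

25.4 t/h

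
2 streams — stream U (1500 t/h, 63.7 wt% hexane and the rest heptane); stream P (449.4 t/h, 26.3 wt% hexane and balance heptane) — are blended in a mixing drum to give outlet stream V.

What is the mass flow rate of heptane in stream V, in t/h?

875.7 t/h

heptane out = heptane in = 1500×0.363 + 449.4×0.737 = 875.71 t/h.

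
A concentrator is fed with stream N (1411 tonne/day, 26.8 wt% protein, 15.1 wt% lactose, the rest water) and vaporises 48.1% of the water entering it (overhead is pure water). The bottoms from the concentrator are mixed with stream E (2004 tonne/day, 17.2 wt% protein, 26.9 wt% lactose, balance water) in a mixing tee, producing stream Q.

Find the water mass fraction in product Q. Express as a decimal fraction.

Vapour removed = 0.481×0.581×1411 = 394.32 tonne/day; concentrate = 1016.7 tonne/day.
water reaching the mixer = 425.47 (from concentrate) + 2004×0.559 = 1545.7 tonne/day.
Product flow = 1016.7 + 2004 = 3020.7 tonne/day; water fraction = 0.5117.

0.5117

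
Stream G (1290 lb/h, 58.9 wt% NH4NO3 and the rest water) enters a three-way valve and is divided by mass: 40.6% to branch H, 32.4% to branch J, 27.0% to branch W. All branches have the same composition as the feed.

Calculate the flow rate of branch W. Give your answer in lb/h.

Branch W flow = 0.270×1290 = 348.3 lb/h.

348.3 lb/h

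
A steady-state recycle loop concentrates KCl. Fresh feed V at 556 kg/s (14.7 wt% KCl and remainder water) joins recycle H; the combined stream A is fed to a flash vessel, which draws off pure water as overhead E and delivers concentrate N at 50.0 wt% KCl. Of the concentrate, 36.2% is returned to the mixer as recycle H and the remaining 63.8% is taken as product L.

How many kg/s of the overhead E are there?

Overall KCl balance (none leaves overhead): KCl in fresh feed = KCl in product, i.e. 556×0.147 = (1−0.362)·N·0.500.
N = 81.732/(0.500×0.638) = 256.21 kg/s.
Recycle H = 0.362×256.21 = 92.749 kg/s.
Combined feed A = 556 + 92.749 = 648.75 kg/s.
Overhead E = A − N = 648.75 − 256.21 = 392.54 kg/s.

392.5 kg/s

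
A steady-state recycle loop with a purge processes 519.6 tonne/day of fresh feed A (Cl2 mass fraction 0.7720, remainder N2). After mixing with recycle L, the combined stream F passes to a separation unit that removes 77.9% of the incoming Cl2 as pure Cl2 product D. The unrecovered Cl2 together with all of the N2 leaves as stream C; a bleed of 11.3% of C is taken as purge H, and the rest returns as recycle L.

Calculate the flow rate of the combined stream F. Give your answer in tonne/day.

N2 enters only via A and leaves only via the purge: 519.6×0.228 = 0.113×(N2 in C), and the separation unit passes all N2, so N2 in F = N2 in C = 1048.4 tonne/day.
Cl2 in F: m_A = 519.6×0.772 + (1−0.113)·(1−0.779)·m_A, so m_A = 401.13/0.8040 = 498.94 tonne/day.
F = 498.94 + 1048.4 = 1547.3 tonne/day.

1547 tonne/day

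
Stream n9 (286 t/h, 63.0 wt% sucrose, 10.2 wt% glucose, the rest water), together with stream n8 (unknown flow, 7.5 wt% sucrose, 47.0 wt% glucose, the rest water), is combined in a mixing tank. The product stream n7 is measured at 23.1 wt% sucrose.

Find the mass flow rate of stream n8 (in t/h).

731.5 t/h

Let n8 be the unknown flow. Total out = 286 + n8.
sucrose balance: 180.18 + 0.075·n8 = 0.231·(286 + n8)
(0.075 − 0.231)·n8 = 0.231×286 − 180.18 = -114.11
n8 = -114.11 / -0.156 = 731.5 t/h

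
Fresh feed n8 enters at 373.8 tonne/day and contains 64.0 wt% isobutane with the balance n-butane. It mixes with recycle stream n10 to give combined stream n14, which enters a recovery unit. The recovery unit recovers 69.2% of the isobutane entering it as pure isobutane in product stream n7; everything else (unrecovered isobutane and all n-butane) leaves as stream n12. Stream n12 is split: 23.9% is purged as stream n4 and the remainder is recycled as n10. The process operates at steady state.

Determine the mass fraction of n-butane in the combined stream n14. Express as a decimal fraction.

0.643

n-butane enters only via n8 and leaves only via the purge: 373.8×0.360 = 0.239×(n-butane in n12), and the recovery unit passes all n-butane, so n-butane in n14 = n-butane in n12 = 563.05 tonne/day.
isobutane in n14: m_A = 373.8×0.640 + (1−0.239)·(1−0.692)·m_A, so m_A = 239.23/0.7656 = 312.47 tonne/day.
n14 = 312.47 + 563.05 = 875.52 tonne/day.
n-butane fraction in n14 = 563.05/875.52 = 0.643.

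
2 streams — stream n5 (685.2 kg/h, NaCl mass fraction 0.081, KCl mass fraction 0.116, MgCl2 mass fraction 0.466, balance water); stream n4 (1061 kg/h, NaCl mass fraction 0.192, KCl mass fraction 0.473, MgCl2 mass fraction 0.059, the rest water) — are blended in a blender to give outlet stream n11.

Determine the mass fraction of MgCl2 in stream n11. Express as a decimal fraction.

0.219

Total flow out = 685.2 + 1061 = 1746.2 kg/h.
MgCl2 in = 685.2×0.466 + 1061×0.059 = 381.9 kg/h.
MgCl2 mass fraction in n11 = 381.9/1746.2 = 0.219.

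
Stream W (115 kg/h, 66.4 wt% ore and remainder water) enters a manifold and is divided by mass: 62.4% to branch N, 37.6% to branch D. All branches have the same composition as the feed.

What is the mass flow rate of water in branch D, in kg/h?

Branch D total = 0.376×115 = 43.24 kg/h.
water in D = 0.336×43.24 = 14.529 kg/h.

14.53 kg/h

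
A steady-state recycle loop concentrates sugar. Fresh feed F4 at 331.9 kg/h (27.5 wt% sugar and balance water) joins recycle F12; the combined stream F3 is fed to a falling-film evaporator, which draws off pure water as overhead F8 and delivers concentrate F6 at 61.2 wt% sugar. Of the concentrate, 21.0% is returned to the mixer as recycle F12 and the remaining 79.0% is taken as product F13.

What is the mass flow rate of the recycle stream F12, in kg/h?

39.64 kg/h

Overall sugar balance (none leaves overhead): sugar in fresh feed = sugar in product, i.e. 331.9×0.275 = (1−0.210)·F6·0.612.
F6 = 91.273/(0.612×0.790) = 188.78 kg/h.
Recycle F12 = 0.210×188.78 = 39.644 kg/h.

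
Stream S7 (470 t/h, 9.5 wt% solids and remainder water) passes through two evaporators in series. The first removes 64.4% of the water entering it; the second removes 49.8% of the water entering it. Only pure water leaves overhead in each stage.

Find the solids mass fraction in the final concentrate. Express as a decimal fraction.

water in feed = 470×0.905 = 425.35 t/h.
After stage 1: water left = (1−0.644)×425.35 = 151.42; stream total = 196.07 t/h.
After stage 2: water left = (1−0.498)×151.42 = 76.015; final concentrate = 120.67 t/h.
solids fraction = 44.65/120.67 = 0.370.

0.370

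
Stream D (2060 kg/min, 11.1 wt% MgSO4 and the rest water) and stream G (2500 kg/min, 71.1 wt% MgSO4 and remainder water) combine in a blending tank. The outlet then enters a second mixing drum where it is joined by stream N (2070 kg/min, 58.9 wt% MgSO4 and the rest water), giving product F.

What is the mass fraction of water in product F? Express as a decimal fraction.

Overall, product flow = 6630 kg/min.
water in = 2060×0.889 + 2500×0.289 + 2070×0.411 = 3404.6 kg/min.
water fraction in F = 0.514.

0.514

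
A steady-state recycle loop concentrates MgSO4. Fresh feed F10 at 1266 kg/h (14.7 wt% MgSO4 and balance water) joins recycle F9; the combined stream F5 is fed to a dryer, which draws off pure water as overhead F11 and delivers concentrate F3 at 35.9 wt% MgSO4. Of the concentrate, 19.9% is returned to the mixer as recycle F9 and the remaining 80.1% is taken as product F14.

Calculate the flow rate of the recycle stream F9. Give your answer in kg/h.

128.8 kg/h

Overall MgSO4 balance (none leaves overhead): MgSO4 in fresh feed = MgSO4 in product, i.e. 1266×0.147 = (1−0.199)·F3·0.359.
F3 = 186.1/(0.359×0.801) = 647.18 kg/h.
Recycle F9 = 0.199×647.18 = 128.79 kg/h.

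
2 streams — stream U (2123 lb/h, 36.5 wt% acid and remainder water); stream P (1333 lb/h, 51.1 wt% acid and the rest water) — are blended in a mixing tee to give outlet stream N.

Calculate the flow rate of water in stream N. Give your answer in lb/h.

2000 lb/h

water out = water in = 2123×0.635 + 1333×0.489 = 1999.9 lb/h.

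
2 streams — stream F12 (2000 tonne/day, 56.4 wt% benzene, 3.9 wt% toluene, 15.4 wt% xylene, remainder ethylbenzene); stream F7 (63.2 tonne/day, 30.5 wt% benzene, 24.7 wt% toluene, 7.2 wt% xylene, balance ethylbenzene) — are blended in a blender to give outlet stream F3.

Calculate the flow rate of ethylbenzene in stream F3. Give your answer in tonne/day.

ethylbenzene out = ethylbenzene in = 2000×0.243 + 63.2×0.376 = 509.76 tonne/day.

509.8 tonne/day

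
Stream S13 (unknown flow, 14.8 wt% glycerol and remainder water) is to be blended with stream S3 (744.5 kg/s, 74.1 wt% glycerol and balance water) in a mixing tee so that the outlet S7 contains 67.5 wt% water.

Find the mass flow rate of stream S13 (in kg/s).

1750 kg/s

Let S13 be the unknown flow. Total out = 744.5 + S13.
water balance: 192.83 + 0.852·S13 = 0.675·(744.5 + S13)
(0.852 − 0.675)·S13 = 0.675×744.5 − 192.83 = 309.71
S13 = 309.71 / 0.177 = 1749.8 kg/s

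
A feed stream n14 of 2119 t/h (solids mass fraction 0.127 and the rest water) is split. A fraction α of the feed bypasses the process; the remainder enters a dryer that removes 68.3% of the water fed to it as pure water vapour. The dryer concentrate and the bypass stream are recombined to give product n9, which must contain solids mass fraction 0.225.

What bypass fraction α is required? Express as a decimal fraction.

0.270

All 2119×0.127 = 269.11 t/h of solids reaches n9, so n9 = 269.11/0.225 = 1196.1 t/h and vapour = 922.94 t/h.
The evaporator receives (1−α)·2119 of feed at 0.873 water and removes 0.683 of that water:
0.683×0.873×(1−α)×2119 = 922.94
(1−α) = 922.94/1263.5 = 0.7305;  α = 0.2695.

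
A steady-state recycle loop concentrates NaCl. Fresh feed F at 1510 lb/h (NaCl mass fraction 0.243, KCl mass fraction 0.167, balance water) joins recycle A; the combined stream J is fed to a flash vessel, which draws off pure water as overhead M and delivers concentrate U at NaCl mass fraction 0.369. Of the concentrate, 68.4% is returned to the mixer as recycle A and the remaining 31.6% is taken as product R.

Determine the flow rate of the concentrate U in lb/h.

Overall NaCl balance (none leaves overhead): NaCl in fresh feed = NaCl in product, i.e. 1510×0.243 = (1−0.684)·U·0.369.
U = 366.93/(0.369×0.316) = 3146.8 lb/h.

3147 lb/h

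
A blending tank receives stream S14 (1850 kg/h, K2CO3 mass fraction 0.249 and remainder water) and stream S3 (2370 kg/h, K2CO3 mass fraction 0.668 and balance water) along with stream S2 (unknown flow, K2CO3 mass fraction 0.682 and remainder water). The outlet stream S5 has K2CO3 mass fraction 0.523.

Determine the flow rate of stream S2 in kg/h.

Let S2 be the unknown flow. Total out = 4220 + S2.
K2CO3 balance: 2043.8 + 0.682·S2 = 0.523·(4220 + S2)
(0.682 − 0.523)·S2 = 0.523×4220 − 2043.8 = 163.25
S2 = 163.25 / 0.159 = 1026.7 kg/h

1027 kg/h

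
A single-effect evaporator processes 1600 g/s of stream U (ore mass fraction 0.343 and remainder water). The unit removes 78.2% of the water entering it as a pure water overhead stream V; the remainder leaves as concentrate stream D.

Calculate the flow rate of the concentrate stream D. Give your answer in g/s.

778 g/s

water entering = 1600×0.657 = 1051.2 g/s; overhead removed = 0.782×1051.2 = 822.04 g/s.
Concentrate = 1600 − 822.04 = 777.96 g/s.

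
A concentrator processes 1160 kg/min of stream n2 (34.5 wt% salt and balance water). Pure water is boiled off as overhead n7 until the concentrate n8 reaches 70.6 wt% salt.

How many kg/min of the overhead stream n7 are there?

salt is conserved: 1160×0.345 = 400.2 kg/min all reports to the concentrate.
Concentrate = 400.2/(target fraction) = 566.86 kg/min.
Overhead = 1160 − 566.86 = 593.14 kg/min.

593.1 kg/min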